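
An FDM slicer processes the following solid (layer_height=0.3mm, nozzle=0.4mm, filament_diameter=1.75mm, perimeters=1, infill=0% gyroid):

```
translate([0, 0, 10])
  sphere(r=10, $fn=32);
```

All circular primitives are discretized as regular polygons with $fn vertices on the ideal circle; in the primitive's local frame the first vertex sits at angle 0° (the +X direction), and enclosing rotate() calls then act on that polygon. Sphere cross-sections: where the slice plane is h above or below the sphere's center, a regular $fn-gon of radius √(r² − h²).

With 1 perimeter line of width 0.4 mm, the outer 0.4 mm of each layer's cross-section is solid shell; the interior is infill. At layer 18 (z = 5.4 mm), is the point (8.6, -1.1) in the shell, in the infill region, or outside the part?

At z = 5.4 mm: the r=10 sphere contributes a regular 32-gon of circumradius √(10²−4.6²) = 8.879. Overall, the cross-section is a single solid region. The nearest boundary edge runs (8.71, -1.73)→(8.88, 0.00); distance from the point to it = 0.17 mm. The point is inside the cross-section, 0.17 mm from the nearest boundary — within the 0.4 mm shell band (1 × 0.4).

shell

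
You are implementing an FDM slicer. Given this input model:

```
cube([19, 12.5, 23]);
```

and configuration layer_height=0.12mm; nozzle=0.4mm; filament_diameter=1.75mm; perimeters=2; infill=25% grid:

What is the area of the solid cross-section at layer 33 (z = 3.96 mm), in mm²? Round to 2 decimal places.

At z = 3.96 mm: the 19×12.5 cube contributes its full rectangle (area 237.50 mm²). Overall, the cross-section is a single solid region. Net area = 237.50 mm².

237.50 mm²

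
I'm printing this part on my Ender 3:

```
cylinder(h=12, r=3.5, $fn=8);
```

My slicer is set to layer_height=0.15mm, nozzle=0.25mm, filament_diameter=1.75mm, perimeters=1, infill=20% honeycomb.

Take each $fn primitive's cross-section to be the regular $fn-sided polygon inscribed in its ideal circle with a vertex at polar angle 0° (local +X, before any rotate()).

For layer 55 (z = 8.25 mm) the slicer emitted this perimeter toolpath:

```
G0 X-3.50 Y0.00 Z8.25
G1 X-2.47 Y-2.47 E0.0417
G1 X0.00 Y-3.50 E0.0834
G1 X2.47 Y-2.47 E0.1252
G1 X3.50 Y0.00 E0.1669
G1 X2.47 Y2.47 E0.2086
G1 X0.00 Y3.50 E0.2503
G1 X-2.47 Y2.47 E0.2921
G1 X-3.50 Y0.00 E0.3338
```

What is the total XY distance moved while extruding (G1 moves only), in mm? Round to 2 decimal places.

21.41 mm

Sum the Euclidean lengths of each G1 segment: total = 21.41 mm.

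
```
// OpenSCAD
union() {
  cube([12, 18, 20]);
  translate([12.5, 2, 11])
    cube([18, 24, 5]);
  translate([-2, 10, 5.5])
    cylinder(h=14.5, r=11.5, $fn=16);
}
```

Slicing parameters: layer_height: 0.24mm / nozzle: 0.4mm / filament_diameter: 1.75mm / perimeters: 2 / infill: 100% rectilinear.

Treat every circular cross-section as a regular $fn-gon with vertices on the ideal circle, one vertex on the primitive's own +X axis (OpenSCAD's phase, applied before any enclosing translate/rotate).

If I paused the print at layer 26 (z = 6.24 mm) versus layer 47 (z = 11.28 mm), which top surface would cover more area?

layer 47 (z = 11.28 mm)

Layer 26 (z = 6.24): the cube is present — its section is the full 12×18 rectangle (area 216.00 mm²); the cube at (12.5, 2) is absent (z outside [11, 16]); the r=11.5 cylinder at (-2, 10) gives a regular 16-gon of circumradius 11.5 (constant along its height) (area = (16/2)·11.500²·sin(360°/16) = 404.88 mm²); Combining (union): the regions partially overlap — summed areas 620.88 mm² minus the doubly-counted overlap 142.85 mm² gives 478.03 mm² — area = 478.03 mm². So its area = 478.03 mm². Layer 47 (z = 11.28): the cube is present — its section is the full 12×18 rectangle (area 216.00 mm²); the cube at (12.5, 2) (footprint 18×24) is included at this height (area 432.00 mm²); the cylinder at (-2, 10): section is a regular 16-gon, circumradius r=11.5 (area = (16/2)·11.500²·sin(360°/16) = 404.88 mm²); Taking the union: the regions partially overlap — summed areas 1052.88 mm² minus the doubly-counted overlap 142.85 mm² gives 910.03 mm² — area = 910.03 mm². So its area = 910.03 mm². Layer 47 is larger (910.03 vs 478.03 mm²).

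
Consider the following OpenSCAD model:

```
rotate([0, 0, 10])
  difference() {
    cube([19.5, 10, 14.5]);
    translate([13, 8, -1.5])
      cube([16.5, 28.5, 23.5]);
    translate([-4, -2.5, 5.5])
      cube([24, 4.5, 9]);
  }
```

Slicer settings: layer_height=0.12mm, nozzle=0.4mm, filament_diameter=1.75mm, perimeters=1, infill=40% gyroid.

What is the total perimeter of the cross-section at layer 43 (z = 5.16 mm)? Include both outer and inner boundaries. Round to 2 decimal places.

At z = 5.16 mm: the 19.5×10 cube contributes its full rectangle (perimeter 59.00 mm); the cube at (13, 8) (footprint 16.5×28.5) is included at this height (perimeter 90.00 mm); the cube at (-4, -2.5) does not reach this height (z outside [5.5, 14.5]); Taking the first minus the rest: starting from the 19.5×10 cube, the 16.5×28.5 cube at (13, 8) partially overlaps it — only the 13.00 mm² overlap (of its 470.25 mm²) is removed, clipping the outline — boundary = 59.00 mm; (whole slice rotated 10° about Z — lengths, areas and connectivity unchanged). Overall, the cross-section is a single solid region. Total boundary length (outer) = 59.00 mm.

59.00 mm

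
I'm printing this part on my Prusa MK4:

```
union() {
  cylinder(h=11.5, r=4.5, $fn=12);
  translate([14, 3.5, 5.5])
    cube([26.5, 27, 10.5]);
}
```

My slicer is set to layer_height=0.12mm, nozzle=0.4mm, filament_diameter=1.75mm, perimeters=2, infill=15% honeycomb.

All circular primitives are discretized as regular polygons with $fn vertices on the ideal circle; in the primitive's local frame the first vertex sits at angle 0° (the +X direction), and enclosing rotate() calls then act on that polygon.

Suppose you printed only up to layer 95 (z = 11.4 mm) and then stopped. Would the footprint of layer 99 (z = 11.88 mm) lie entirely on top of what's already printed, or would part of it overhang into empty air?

Compare the two slices. At z = 11.4: the cylinder: section is a regular 12-gon, circumradius r=4.5 (area = (12/2)·4.500²·sin(360°/12) = 60.75 mm²); the 26.5×27 cube at (14, 3.5) contributes its full rectangle (area 715.50 mm²); Taking the union: the 2 present regions are separate (no shared area or edge), so areas and boundary lengths simply add and each stays a separate island — area = 776.25 mm². At z = 11.88: the cylinder is absent (z outside [0, 11.5]); the 26.5×27 cube at (14, 3.5) contributes its full rectangle (area 715.50 mm²); Combining (union): only the 26.5×27 cube at (14, 3.5) is present, so the union is just that shape — area = 715.50 mm². Checking containment: the cross-section at z = 11.88 is a subset of the cross-section at z = 11.4.

entirely on top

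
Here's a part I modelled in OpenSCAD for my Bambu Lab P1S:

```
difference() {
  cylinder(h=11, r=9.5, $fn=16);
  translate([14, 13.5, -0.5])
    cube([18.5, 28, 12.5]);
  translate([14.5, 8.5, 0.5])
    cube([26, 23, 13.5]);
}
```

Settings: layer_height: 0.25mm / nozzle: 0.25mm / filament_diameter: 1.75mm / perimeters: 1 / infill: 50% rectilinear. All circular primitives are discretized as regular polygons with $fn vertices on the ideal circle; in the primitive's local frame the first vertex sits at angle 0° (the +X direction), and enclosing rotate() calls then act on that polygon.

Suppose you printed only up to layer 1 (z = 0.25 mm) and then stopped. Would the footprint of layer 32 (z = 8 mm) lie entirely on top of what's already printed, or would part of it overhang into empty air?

Compare the two slices. At z = 0.25: the r=9.5 cylinder gives a regular 16-gon of circumradius 9.5 (constant along its height) (area = (16/2)·9.500²·sin(360°/16) = 276.30 mm²); the cube at (14, 13.5) is present — its section is the full 18.5×28 rectangle (area 518.00 mm²); the cube at (14.5, 8.5) does not reach this height (z outside [0.5, 14]); Subtracting the remaining from the first: starting from the r=9.5 cylinder (276.30 mm²), the 18.5×28 cube at (14, 13.5) misses the remaining region (no effect) — area = 276.30 mm². At z = 8: the r=9.5 cylinder contributes a regular 16-gon of circumradius 9.5 (area = (16/2)·9.500²·sin(360°/16) = 276.30 mm²); the cube at (14, 13.5) (footprint 18.5×28) is included at this height (area 518.00 mm²); the 26×23 cube at (14.5, 8.5) contributes its full rectangle (area 598.00 mm²); Subtracting the remaining from the first: starting from the r=9.5 cylinder (276.30 mm²), the 18.5×28 cube at (14, 13.5) misses the remaining region (no effect); the 26×23 cube at (14.5, 8.5) misses the remaining region (no effect) — area = 276.30 mm². Checking containment: the cross-section at z = 8 is a subset of the cross-section at z = 0.25.

entirely on top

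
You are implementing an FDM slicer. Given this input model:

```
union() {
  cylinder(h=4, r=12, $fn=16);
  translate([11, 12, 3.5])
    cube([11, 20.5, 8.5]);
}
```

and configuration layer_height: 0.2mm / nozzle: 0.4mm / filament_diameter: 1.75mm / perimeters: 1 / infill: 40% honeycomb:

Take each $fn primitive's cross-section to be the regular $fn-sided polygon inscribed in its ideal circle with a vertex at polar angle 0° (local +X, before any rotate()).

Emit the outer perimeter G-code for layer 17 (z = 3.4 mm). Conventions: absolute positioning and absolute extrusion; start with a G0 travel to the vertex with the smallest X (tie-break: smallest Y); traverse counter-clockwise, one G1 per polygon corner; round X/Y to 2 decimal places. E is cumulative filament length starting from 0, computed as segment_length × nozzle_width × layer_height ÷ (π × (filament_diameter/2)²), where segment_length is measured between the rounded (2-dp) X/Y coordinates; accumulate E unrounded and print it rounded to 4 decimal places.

At z = 3.4 mm: the r=12 cylinder gives a regular 16-gon of circumradius 12 (constant along its height); the cube at (11, 12) is absent (z outside [3.5, 12]); Combining (union): only the r=12 cylinder is present, so the union is just that shape — 1 connected region. The outline is a single polygon with 16 vertices. Extrusion per mm of travel: 0.4 × 0.2 / (π × 0.875²) = 0.033260. Accumulating E over each segment gives final E = 2.4923.

G0 X-12.00 Y0.00 Z3.40
G1 X-11.09 Y-4.59 E0.1556
G1 X-8.49 Y-8.49 E0.3115
G1 X-4.59 Y-11.09 E0.4674
G1 X0.00 Y-12.00 E0.6231
G1 X4.59 Y-11.09 E0.7787
G1 X8.49 Y-8.49 E0.9346
G1 X11.09 Y-4.59 E1.0905
G1 X12.00 Y0.00 E1.2461
G1 X11.09 Y4.59 E1.4018
G1 X8.49 Y8.49 E1.5577
G1 X4.59 Y11.09 E1.7136
G1 X0.00 Y12.00 E1.8692
G1 X-4.59 Y11.09 E2.0248
G1 X-8.49 Y8.49 E2.1807
G1 X-11.09 Y4.59 E2.3366
G1 X-12.00 Y0.00 E2.4923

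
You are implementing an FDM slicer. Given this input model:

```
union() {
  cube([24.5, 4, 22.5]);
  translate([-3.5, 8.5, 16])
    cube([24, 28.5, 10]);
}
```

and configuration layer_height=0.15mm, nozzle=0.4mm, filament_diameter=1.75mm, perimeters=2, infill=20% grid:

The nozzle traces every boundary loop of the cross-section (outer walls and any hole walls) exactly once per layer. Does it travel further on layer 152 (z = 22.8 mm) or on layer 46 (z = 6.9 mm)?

Layer 152 (z = 22.8): the cube does not reach this height (z outside [0, 22.5]); the cube at (-3.5, 8.5) (footprint 24×28.5) is included at this height (perimeter 105.00 mm); Combining (union): only the 24×28.5 cube at (-3.5, 8.5) is present, so the union is just that shape — boundary = 105.00 mm. So its perimeter = 105.00 mm. Layer 46 (z = 6.9): the cube is present — its section is the full 24.5×4 rectangle (perimeter 57.00 mm); the cube at (-3.5, 8.5) is not intersected at this z (z outside [16, 26]); Merging all regions: only the 24.5×4 cube is present, so the union is just that shape — boundary = 57.00 mm. So its perimeter = 57.00 mm. Layer 152 is larger (105.00 vs 57.00 mm).

layer 152 (z = 22.8 mm)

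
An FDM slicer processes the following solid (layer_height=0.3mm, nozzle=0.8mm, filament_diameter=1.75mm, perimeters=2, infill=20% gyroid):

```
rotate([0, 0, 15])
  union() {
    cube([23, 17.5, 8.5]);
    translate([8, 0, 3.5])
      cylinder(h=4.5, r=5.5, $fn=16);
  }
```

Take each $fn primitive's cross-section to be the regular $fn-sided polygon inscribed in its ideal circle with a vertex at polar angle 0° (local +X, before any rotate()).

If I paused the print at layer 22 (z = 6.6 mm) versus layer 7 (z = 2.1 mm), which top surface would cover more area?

layer 22 (z = 6.6 mm)

Layer 22 (z = 6.6): the 23×17.5 cube contributes its full rectangle (area 402.50 mm²); the cylinder at (8, 0): section is a regular 16-gon, circumradius r=5.5 (area = (16/2)·5.500²·sin(360°/16) = 92.61 mm²); Merging all regions: the regions partially overlap — summed areas 495.11 mm² minus the doubly-counted overlap 46.30 mm² gives 448.80 mm² — area = 448.80 mm²; (rotated 15° about Z; rotation is an isometry so areas/perimeters/island counts are preserved). So its area = 448.80 mm². Layer 7 (z = 2.1): the cube (footprint 23×17.5) is included at this height (area 402.50 mm²); the cylinder at (8, 0) is not intersected at this z (z outside [3.5, 8]); Taking the union: only the 23×17.5 cube is present, so the union is just that shape — area = 402.50 mm²; (rotated 15° about Z; rotation is an isometry so areas/perimeters/island counts are preserved). So its area = 402.50 mm². Layer 22 is larger (448.80 vs 402.50 mm²).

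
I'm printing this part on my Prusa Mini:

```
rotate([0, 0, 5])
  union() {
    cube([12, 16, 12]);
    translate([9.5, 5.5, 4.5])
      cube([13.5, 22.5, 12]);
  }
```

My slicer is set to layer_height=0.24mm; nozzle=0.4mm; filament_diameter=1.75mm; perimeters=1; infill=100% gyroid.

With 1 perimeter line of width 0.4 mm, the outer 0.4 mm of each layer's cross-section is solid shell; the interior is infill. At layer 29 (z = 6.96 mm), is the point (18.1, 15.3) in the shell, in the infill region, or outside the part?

At z = 6.96 mm: the 12×16 cube contributes its full rectangle; the cube at (9.5, 5.5) (footprint 13.5×22.5) is included at this height; Taking the union: the regions partially overlap (shared area 26.25 mm²), so overlapping operands fuse into one piece — 1 connected region; (whole slice rotated 5° about Z — lengths, areas and connectivity unchanged). Overall, the cross-section is a single solid region. Undo the 5° rotation: the query point maps to (19.365, 13.664) in the un-rotated model frame. The nearest boundary edge runs (23.00, 28.00)→(23.00, 5.50); distance from the point to it = 3.64 mm. The point is inside the cross-section and 3.64 mm from the nearest boundary — more than the 0.4 mm shell width (1 × 0.4), so it's in the infill interior.

infill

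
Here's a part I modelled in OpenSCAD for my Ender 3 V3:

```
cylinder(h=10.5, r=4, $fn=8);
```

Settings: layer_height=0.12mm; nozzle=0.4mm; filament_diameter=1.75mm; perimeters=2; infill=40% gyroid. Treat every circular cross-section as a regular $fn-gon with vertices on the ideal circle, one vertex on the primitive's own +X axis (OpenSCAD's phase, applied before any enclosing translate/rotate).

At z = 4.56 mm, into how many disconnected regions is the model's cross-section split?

1

At z = 4.56 mm: the cylinder: section is a regular 8-gon, circumradius r=4. The result has 1 disconnected region.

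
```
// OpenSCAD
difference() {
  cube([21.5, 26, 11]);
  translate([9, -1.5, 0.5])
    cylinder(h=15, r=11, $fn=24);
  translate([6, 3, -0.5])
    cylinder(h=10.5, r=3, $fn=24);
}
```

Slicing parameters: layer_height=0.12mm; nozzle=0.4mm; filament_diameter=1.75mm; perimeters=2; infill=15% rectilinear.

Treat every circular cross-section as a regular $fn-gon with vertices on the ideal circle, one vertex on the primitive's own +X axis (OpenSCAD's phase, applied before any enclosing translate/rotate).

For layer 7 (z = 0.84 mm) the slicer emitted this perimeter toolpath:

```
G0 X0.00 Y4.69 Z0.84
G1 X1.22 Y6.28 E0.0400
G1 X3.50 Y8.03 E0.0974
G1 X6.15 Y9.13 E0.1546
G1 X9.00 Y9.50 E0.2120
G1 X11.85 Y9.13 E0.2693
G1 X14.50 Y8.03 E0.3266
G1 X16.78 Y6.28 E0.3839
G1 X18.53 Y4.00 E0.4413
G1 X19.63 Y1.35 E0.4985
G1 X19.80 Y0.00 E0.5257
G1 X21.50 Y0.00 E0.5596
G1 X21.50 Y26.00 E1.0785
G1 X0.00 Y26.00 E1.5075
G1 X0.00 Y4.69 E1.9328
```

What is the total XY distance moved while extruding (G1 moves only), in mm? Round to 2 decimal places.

Sum the Euclidean lengths of each G1 segment: total = 96.85 mm.

96.85 mm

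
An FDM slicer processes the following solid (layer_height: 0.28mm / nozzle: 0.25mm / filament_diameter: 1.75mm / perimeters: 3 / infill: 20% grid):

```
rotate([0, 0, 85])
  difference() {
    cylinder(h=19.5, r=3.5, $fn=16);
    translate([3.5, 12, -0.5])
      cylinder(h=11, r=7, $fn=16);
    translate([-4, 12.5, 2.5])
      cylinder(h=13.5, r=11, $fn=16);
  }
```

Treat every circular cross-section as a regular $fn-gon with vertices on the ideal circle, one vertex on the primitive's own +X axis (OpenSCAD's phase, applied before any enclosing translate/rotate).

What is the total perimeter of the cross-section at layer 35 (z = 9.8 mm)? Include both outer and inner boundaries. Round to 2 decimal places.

At z = 9.8 mm: the cylinder: section is a regular 16-gon, circumradius r=3.5 (perimeter = 2·16·3.500·sin(180°/16) = 21.85 mm); the cylinder at (3.5, 12): section is a regular 16-gon, circumradius r=7 (perimeter = 2·16·7.000·sin(180°/16) = 43.70 mm); the r=11 cylinder at (-4, 12.5) contributes a regular 16-gon of circumradius 11 (perimeter = 2·16·11.000·sin(180°/16) = 68.67 mm); After the difference (first − rest): starting from the r=3.5 cylinder, the r=7 cylinder at (3.5, 12) misses the remaining region (no effect); the r=11 cylinder at (-4, 12.5) partially overlaps it — only the 3.82 mm² overlap (of its 370.44 mm²) is removed, clipping the outline — boundary = 21.45 mm; (whole slice rotated 85° about Z — lengths, areas and connectivity unchanged). Overall, the cross-section is a single solid region. Total boundary length (outer) = 21.45 mm.

21.45 mm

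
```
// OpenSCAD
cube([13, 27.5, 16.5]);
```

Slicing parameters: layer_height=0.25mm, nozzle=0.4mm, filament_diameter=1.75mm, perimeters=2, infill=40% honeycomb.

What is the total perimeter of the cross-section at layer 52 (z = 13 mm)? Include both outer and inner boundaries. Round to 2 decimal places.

81.00 mm

At z = 13 mm: the cube is present — its section is the full 13×27.5 rectangle (perimeter 81.00 mm). Overall, the cross-section is a single solid region. Total boundary length (outer) = 81.00 mm.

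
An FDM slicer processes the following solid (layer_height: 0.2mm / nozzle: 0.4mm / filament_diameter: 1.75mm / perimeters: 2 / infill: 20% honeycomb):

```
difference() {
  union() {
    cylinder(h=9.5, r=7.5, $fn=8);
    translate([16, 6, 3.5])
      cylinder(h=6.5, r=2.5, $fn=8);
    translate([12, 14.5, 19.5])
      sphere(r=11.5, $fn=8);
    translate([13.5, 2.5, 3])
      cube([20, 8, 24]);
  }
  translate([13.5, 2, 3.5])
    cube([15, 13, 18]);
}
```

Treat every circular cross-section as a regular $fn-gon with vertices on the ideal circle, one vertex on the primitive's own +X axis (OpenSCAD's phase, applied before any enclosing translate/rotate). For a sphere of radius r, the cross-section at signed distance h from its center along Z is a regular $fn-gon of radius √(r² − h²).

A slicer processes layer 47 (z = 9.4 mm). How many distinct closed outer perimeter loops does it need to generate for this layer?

At z = 9.4 mm: the r=7.5 cylinder gives a regular 8-gon of circumradius 7.5 (constant along its height); the cylinder at (16, 6): section is a regular 8-gon, circumradius r=2.5; the sphere at (12, 14.5): section is a regular 8-gon, circumradius = √(r²−h²) = √(11.5²−10.1²) = 5.499; the cube at (13.5, 2.5) (footprint 20×8) is included at this height; Merging all regions: the regions partially overlap (shared area 18.61 mm²), so overlapping operands fuse into one piece — 2 connected regions; the cube at (13.5, 2) (footprint 15×13) is included at this height; Subtracting the remaining from the first: starting from that combined region, the 15×13 cube at (13.5, 2) partially overlaps it — only the 134.62 mm² overlap (of its 195.00 mm²) is removed, clipping the outline — 3 connected regions. The result has 3 disconnected regions.

3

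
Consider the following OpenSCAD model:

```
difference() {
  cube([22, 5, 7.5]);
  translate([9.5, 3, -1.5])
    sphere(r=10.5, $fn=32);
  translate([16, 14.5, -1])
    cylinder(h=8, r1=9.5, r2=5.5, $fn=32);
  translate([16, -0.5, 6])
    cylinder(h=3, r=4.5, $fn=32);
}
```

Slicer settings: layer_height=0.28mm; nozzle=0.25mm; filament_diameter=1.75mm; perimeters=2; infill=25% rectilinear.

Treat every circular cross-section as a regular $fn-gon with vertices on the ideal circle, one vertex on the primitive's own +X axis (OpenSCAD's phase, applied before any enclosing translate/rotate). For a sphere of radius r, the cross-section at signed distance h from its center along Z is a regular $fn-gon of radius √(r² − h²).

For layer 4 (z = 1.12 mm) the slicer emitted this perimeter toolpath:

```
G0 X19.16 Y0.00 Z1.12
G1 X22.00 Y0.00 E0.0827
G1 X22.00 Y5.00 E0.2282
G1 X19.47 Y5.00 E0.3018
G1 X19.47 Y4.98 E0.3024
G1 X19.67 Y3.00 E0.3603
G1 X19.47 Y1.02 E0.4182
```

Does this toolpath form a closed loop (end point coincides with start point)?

no

Start point (G0): (19.16, 0.00). End point (last G1): the path does not return to the start — open.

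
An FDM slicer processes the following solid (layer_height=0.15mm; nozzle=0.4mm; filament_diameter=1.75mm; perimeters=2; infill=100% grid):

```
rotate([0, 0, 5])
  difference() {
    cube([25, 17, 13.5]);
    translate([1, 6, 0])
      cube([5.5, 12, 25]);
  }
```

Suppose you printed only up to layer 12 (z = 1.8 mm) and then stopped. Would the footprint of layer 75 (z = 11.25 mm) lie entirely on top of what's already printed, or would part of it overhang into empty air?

Compare the two slices. At z = 1.8: the cube is present — its section is the full 25×17 rectangle (area 425.00 mm²); the 5.5×12 cube at (1, 6) contributes its full rectangle (area 66.00 mm²); Subtracting the remaining from the first: starting from the 25×17 cube (425.00 mm²), the 5.5×12 cube at (1, 6) partially overlaps it — only the 60.50 mm² overlap (of its 66.00 mm²) is removed, clipping the outline — area = 364.50 mm²; (rotated 5° about Z; rotation is an isometry so areas/perimeters/island counts are preserved). At z = 11.25: the cube (footprint 25×17) is included at this height (area 425.00 mm²); the cube at (1, 6) is present — its section is the full 5.5×12 rectangle (area 66.00 mm²); Taking the first minus the rest: starting from the 25×17 cube (425.00 mm²), the 5.5×12 cube at (1, 6) partially overlaps it — only the 60.50 mm² overlap (of its 66.00 mm²) is removed, clipping the outline — area = 364.50 mm²; (rotated 5° about Z; rotation is an isometry so areas/perimeters/island counts are preserved). Checking containment: the cross-section at z = 11.25 is a subset of the cross-section at z = 1.8.

entirely on top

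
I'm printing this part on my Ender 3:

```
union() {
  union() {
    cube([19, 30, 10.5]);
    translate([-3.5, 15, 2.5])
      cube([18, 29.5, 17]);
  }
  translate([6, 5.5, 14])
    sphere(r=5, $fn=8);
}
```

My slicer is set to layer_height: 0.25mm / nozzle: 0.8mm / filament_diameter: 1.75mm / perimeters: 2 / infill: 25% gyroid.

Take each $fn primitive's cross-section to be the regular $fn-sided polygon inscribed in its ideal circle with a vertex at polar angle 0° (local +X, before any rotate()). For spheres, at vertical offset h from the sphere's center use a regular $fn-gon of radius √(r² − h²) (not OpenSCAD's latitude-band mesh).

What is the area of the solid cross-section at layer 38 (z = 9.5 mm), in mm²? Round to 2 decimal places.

883.50 mm²

At z = 9.5 mm: the cube (footprint 19×30) is included at this height (area 570.00 mm²); the cube at (-3.5, 15) is present — its section is the full 18×29.5 rectangle (area 531.00 mm²); Taking the union: the regions partially overlap — summed areas 1101.00 mm² minus the doubly-counted overlap 217.50 mm² gives 883.50 mm² — area = 883.50 mm²; the sphere at (6, 5.5): section is a regular 8-gon, circumradius = √(r²−h²) = √(5²−4.5²) = 2.179 (area = (8/2)·2.179²·sin(360°/8) = 13.44 mm²); Combining (union): the r=5 sphere at (6, 5.5) lies entirely inside the result so far, so the union is just the result so far — area = 883.50 mm². Overall, the cross-section is a single solid region. Net area = 883.50 mm².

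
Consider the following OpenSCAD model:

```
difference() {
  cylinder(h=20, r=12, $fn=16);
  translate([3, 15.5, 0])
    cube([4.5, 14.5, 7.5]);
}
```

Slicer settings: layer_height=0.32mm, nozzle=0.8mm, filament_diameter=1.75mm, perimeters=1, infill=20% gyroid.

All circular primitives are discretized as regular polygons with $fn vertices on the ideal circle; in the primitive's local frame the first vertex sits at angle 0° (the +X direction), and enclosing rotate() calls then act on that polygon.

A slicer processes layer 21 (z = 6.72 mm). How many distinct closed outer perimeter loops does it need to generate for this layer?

At z = 6.72 mm: the r=12 cylinder gives a regular 16-gon of circumradius 12 (constant along its height); the cube at (3, 15.5) (footprint 4.5×14.5) is included at this height; Subtracting the remaining from the first: starting from the r=12 cylinder, the 4.5×14.5 cube at (3, 15.5) misses the remaining region (no effect) — 1 connected region. The result has 1 disconnected region.

1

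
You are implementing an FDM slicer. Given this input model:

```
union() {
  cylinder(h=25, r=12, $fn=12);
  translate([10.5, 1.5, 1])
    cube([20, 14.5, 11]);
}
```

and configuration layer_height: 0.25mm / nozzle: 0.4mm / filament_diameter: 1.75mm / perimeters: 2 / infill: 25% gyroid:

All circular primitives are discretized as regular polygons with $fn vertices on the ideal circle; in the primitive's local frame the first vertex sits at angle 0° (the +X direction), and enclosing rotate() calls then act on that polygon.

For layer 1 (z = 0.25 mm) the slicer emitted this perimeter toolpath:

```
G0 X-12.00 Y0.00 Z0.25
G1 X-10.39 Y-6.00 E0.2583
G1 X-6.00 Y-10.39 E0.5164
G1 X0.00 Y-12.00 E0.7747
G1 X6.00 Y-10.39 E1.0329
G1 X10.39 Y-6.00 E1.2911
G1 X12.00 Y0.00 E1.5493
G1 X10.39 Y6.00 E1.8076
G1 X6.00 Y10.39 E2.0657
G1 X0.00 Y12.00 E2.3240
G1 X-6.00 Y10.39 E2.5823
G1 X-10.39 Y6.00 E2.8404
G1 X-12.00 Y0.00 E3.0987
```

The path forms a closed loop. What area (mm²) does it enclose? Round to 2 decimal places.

431.90 mm²

Apply the shoelace formula to the sequence of (X, Y) vertices; enclosed area = 431.90 mm².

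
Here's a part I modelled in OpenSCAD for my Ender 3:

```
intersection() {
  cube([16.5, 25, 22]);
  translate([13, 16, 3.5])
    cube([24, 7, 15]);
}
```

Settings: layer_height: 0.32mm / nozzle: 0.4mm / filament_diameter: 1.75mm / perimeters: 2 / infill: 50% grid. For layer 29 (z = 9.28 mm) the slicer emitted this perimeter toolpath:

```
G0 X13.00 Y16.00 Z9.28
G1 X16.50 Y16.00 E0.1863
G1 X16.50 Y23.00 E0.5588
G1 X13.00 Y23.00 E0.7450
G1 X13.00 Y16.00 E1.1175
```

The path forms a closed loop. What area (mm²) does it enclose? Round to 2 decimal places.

24.50 mm²

Apply the shoelace formula to the sequence of (X, Y) vertices; enclosed area = 24.50 mm².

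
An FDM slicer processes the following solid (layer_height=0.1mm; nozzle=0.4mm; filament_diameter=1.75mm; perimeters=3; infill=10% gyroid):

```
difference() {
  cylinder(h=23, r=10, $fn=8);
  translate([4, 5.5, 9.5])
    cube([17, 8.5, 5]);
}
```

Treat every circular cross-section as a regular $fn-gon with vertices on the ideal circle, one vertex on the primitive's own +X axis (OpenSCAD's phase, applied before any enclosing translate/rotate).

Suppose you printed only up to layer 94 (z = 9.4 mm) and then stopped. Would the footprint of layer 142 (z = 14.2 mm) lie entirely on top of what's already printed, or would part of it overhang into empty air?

Compare the two slices. At z = 9.4: the r=10 cylinder gives a regular 8-gon of circumradius 10 (constant along its height) (area = (8/2)·10.000²·sin(360°/8) = 282.84 mm²); the cube at (4, 5.5) is not intersected at this z (z outside [9.5, 14.5]); Subtracting the remaining from the first: none of the subtracted shapes is present at this height, so the r=10 cylinder is unchanged — area = 282.84 mm². At z = 14.2: the r=10 cylinder gives a regular 8-gon of circumradius 10 (constant along its height) (area = (8/2)·10.000²·sin(360°/8) = 282.84 mm²); the cube at (4, 5.5) is present — its section is the full 17×8.5 rectangle (area 144.50 mm²); Taking the first minus the rest: starting from the r=10 cylinder (282.84 mm²), the 17×8.5 cube at (4, 5.5) partially overlaps it — only the 7.29 mm² overlap (of its 144.50 mm²) is removed, clipping the outline — area = 275.55 mm². Checking containment: the cross-section at z = 14.2 is a subset of the cross-section at z = 9.4.

entirely on top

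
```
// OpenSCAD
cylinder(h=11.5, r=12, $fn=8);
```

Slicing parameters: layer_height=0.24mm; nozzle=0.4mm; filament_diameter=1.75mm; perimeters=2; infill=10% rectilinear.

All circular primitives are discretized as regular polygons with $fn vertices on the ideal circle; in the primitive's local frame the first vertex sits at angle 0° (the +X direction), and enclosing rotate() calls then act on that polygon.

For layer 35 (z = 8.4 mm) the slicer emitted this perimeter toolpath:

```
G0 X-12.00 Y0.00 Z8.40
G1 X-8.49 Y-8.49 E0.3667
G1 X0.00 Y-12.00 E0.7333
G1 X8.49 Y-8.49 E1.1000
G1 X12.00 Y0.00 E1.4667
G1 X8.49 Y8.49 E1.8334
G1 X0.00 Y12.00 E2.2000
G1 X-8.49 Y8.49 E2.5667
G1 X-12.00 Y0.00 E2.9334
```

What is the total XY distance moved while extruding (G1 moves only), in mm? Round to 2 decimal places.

73.50 mm

Sum the Euclidean lengths of each G1 segment: total = 73.50 mm.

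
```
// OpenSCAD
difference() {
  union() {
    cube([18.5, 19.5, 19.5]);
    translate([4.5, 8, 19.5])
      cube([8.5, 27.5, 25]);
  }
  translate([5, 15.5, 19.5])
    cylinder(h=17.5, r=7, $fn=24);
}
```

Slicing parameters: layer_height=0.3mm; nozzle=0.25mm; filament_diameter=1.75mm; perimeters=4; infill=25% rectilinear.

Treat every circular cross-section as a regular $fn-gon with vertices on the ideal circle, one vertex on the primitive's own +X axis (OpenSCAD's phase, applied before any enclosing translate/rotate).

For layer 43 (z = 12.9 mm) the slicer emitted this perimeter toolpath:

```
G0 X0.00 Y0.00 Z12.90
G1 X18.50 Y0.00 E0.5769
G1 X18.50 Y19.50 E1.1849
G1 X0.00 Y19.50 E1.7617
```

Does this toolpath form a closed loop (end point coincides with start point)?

Start point (G0): (0.00, 0.00). End point (last G1): the path does not return to the start — open.

no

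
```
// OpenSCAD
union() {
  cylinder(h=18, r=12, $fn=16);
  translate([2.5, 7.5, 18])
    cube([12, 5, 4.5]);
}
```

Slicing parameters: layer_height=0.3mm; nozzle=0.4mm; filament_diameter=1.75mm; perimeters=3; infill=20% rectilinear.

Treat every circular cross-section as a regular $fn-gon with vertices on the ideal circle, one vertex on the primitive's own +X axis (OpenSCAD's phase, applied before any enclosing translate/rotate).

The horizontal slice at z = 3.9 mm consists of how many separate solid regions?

At z = 3.9 mm: the r=12 cylinder contributes a regular 16-gon of circumradius 12; the cube at (2.5, 7.5) does not reach this height (z outside [18, 22.5]); Taking the union: only the r=12 cylinder is present, so the union is just that shape — 1 connected region. The result has 1 disconnected region.

1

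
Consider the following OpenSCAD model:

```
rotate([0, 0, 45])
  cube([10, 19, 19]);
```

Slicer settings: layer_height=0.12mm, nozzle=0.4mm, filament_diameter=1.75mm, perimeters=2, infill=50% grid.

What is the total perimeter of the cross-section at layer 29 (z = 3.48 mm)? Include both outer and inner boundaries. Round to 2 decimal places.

At z = 3.48 mm: the 10×19 cube contributes its full rectangle (perimeter 58.00 mm); (whole slice rotated 45° about Z — lengths, areas and connectivity unchanged). Overall, the cross-section is a single solid region. Total boundary length (outer) = 58.00 mm.

58.00 mm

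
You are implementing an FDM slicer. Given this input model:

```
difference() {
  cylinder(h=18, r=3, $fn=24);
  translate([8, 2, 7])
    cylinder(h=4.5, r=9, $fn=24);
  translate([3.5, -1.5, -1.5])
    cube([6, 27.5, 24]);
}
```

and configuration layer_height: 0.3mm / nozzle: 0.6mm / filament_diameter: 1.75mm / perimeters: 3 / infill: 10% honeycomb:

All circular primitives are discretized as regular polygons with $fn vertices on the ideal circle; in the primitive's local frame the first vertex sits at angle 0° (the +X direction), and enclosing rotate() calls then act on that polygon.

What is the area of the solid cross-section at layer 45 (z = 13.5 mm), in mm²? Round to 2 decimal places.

27.95 mm²

At z = 13.5 mm: the r=3 cylinder contributes a regular 24-gon of circumradius 3 (area = (24/2)·3.000²·sin(360°/24) = 27.95 mm²); the cylinder at (8, 2) is absent (z outside [7, 11.5]); the cube at (3.5, -1.5) (footprint 6×27.5) is included at this height (area 165.00 mm²); After the difference (first − rest): starting from the r=3 cylinder (27.95 mm²), the 6×27.5 cube at (3.5, -1.5) misses the remaining region (no effect) — area = 27.95 mm². Overall, the cross-section is a single solid region. Net area = 27.95 mm².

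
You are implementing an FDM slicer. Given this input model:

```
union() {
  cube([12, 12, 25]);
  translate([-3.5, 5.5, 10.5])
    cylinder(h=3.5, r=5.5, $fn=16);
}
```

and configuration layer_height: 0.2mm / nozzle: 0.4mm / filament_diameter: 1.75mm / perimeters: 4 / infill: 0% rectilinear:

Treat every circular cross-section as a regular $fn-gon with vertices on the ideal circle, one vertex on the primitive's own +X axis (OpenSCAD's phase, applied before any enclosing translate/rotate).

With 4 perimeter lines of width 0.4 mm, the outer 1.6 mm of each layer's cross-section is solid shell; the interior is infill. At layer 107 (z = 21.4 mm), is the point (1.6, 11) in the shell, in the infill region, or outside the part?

At z = 21.4 mm: the cube is present — its section is the full 12×12 rectangle; the cylinder at (-3.5, 5.5) is not intersected at this z (z outside [10.5, 14]); Taking the union: only the 12×12 cube is present, so the union is just that shape — 1 connected region. Overall, the cross-section is a single solid region. The nearest boundary edge runs (12.00, 12.00)→(0.00, 12.00); distance from the point to it = 1.00 mm. The point is inside the cross-section, 1.00 mm from the nearest boundary — within the 1.6 mm shell band (4 × 0.4).

shell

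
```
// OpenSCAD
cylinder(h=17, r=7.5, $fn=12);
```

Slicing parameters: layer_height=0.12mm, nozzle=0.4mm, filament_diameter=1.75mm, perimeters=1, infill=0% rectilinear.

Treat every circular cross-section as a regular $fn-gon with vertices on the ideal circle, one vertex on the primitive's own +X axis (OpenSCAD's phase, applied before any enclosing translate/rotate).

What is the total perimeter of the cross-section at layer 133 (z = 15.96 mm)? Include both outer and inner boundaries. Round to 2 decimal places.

46.59 mm

At z = 15.96 mm: the r=7.5 cylinder gives a regular 12-gon of circumradius 7.5 (constant along its height) (perimeter = 2·12·7.500·sin(180°/12) = 46.59 mm). Overall, the cross-section is a single solid region. Total boundary length (outer) = 46.59 mm.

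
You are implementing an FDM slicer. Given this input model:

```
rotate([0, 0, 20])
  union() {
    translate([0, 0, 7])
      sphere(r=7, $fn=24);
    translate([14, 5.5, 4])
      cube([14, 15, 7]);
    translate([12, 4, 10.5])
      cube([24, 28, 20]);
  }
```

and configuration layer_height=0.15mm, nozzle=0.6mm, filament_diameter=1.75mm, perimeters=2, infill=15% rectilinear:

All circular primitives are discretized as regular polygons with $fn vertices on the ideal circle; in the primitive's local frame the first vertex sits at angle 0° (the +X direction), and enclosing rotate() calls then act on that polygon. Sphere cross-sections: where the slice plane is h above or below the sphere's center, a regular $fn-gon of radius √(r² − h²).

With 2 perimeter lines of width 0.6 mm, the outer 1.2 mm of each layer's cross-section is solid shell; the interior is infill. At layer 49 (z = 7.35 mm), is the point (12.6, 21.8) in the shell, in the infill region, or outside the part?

infill

At z = 7.35 mm: the sphere: section is a regular 24-gon, circumradius = √(r²−h²) = √(7²−0.35²) = 6.991; the 14×15 cube at (14, 5.5) contributes its full rectangle; the cube at (12, 4) is not intersected at this z (z outside [10.5, 30.5]); Combining (union): the 2 present regions are separate (no shared area or edge), so areas and boundary lengths simply add and each stays a separate island — 2 connected regions; (whole slice rotated 20° about Z — lengths, areas and connectivity unchanged). Overall, the cross-section has 2 separate islands. Undo the 20° rotation: the query point maps to (19.296, 16.176) in the un-rotated model frame. The nearest boundary edge runs (14.00, 20.50)→(28.00, 20.50); distance from the point to it = 4.32 mm. (Shell/infill is judged within the island containing the point — the largest one.) The point is inside the cross-section and 4.32 mm from the nearest boundary — more than the 1.2 mm shell width (2 × 0.6), so it's in the infill interior.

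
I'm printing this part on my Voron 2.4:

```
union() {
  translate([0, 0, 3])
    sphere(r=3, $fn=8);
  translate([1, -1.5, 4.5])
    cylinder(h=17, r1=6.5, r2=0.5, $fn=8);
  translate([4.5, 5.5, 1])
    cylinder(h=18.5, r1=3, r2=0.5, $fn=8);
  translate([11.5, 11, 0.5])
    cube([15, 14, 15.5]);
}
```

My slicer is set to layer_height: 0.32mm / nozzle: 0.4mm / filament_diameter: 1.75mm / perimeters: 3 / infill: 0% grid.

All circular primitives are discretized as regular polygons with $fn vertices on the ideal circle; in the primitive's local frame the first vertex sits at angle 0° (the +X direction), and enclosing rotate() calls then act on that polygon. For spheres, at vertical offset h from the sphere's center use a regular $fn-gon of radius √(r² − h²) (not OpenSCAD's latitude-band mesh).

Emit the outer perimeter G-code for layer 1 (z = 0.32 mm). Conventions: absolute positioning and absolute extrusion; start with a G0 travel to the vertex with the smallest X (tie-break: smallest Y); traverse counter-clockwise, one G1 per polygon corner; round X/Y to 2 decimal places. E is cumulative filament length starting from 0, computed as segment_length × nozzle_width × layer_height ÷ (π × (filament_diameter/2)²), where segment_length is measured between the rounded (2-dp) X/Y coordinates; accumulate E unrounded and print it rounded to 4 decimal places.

At z = 0.32 mm: the r=3 sphere contributes a regular 8-gon of circumradius √(3²−2.68²) = 1.348; the cone at (1, -1.5) is absent (z outside [4.5, 21.5]); the cone at (4.5, 5.5) is absent (z outside [1, 19.5]); the cube at (11.5, 11) is not intersected at this z (z outside [0.5, 16]); Combining (union): only the r=3 sphere is present, so the union is just that shape — 1 connected region. The outline is a single polygon with 8 vertices. Extrusion per mm of travel: 0.4 × 0.32 / (π × 0.875²) = 0.053216. Accumulating E over each segment gives final E = 0.4388.

G0 X-1.35 Y0.00 Z0.32
G1 X-0.95 Y-0.95 E0.0549
G1 X0.00 Y-1.35 E0.1097
G1 X0.95 Y-0.95 E0.1646
G1 X1.35 Y0.00 E0.2194
G1 X0.95 Y0.95 E0.2743
G1 X0.00 Y1.35 E0.3291
G1 X-0.95 Y0.95 E0.3840
G1 X-1.35 Y0.00 E0.4388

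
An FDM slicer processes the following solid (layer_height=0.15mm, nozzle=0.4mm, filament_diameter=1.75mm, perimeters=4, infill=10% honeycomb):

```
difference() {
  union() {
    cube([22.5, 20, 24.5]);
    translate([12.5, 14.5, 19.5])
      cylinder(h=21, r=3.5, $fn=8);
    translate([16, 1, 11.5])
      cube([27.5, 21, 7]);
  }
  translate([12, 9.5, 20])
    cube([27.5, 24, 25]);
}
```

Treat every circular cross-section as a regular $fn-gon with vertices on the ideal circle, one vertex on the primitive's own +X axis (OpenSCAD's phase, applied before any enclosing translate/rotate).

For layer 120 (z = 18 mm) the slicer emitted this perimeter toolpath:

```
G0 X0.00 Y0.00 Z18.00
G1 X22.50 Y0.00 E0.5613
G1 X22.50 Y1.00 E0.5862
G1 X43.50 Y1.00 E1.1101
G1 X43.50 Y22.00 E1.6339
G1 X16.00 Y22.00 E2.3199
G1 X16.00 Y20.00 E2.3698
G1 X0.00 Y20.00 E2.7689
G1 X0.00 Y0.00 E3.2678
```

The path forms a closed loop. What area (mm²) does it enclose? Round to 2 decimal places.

Apply the shoelace formula to the sequence of (X, Y) vertices; enclosed area = 904.00 mm².

904.00 mm²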